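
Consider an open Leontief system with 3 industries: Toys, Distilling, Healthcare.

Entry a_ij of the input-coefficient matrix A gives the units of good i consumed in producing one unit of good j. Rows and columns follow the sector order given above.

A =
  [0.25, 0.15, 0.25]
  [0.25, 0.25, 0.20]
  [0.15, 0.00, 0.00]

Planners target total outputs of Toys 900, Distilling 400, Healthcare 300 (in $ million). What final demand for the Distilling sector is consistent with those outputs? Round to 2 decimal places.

d_2 = 15.00

I − A =
  [   0.75    -0.15    -0.25]
  [  -0.25     0.75    -0.20]
  [  -0.15     0.00     1.00]
d = (I − A) x:
  d_1 = (+0.75)·900 + (-0.15)·400 + (-0.25)·300 = 540.00
  d_2 = (-0.25)·900 + (+0.75)·400 + (-0.20)·300 = 15.00
  d_3 = (-0.15)·900 + (+0.00)·400 + (+1.00)·300 = 165.00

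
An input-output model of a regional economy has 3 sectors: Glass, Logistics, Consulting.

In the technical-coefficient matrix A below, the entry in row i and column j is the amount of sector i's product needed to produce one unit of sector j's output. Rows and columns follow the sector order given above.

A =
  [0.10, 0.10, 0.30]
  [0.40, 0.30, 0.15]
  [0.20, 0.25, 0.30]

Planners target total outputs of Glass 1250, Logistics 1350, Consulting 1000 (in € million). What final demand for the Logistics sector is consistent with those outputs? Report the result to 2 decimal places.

I − A =
  [   0.90    -0.10    -0.30]
  [  -0.40     0.70    -0.15]
  [  -0.20    -0.25     0.70]
d = (I − A) x:
  d_G = (+0.90)·1250 + (-0.10)·1350 + (-0.30)·1000 = 690.00
  d_L = (-0.40)·1250 + (+0.70)·1350 + (-0.15)·1000 = 295.00
  d_C = (-0.20)·1250 + (-0.25)·1350 + (+0.70)·1000 = 112.50

d_L = 295.00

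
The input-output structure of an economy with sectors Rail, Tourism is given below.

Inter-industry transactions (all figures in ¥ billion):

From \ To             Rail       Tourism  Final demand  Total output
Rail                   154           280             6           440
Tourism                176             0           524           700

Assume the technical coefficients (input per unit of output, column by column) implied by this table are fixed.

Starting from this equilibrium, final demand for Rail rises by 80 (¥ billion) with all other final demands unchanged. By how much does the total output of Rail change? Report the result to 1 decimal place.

Δx_1 = 163.3

Technical coefficients a_ij = z_ij / X_j:
  a_11 = 154/440 = 0.35, a_21 = 176/440 = 0.40
  a_12 = 280/700 = 0.40, a_22 = 0/700 = 0.00
I − A =
  [   0.65    -0.40]
  [  -0.40     1.00]
det(I−A) = (0.65)(1.00) − (-0.40)(-0.40) = 0.4900
adj(I−A) = [[1.00, 0.40], [0.40, 0.65]]
(I − A)⁻¹ = adj(I−A) / det(I−A) ≈
  [   2.0408     0.8163]
  [   0.8163     1.3265]
Δx = (I − A)⁻¹ Δd with Δd having +80 in the Rail component and 0 elsewhere.
So Δx_1 = L_11 · (+80), where L_11 = adj(I−A)_11 / det(I−A) = 1.00 / 0.4900.
Δx_1 = 1.00 × (+80) / 0.4900 = 80.00 / 0.4900 ≈ 163.3.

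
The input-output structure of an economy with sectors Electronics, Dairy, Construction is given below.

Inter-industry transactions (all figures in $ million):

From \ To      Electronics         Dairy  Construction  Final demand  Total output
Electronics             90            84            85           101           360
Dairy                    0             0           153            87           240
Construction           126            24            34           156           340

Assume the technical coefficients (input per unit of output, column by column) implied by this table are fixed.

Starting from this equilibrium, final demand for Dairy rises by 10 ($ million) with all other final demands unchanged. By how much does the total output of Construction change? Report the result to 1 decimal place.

Δx_C = 4.0

Technical coefficients a_ij = z_ij / X_j:
  a_EE = 90/360 = 0.25, a_DE = 0/360 = 0.00, a_CE = 126/360 = 0.35
  a_ED = 84/240 = 0.35, a_DD = 0/240 = 0.00, a_CD = 24/240 = 0.10
  a_EC = 85/340 = 0.25, a_DC = 153/340 = 0.45, a_CC = 34/340 = 0.10
I − A =
  [   0.75    -0.35    -0.25]
  [   0.00     1.00    -0.45]
  [  -0.35    -0.10     0.90]
Cofactors of I−A, C_ij = (−1)^(i+j)·(minor ij) (rows/columns in the sector order above):
  C_11 = (1.00)(0.90) − (-0.45)(-0.10) = 0.8550
  C_12 = −[(0.00)(0.90) − (-0.45)(-0.35)] = 0.1575
  C_13 = (0.00)(-0.10) − (1.00)(-0.35) = 0.3500
  C_21 = −[(-0.35)(0.90) − (-0.25)(-0.10)] = 0.3400
  C_22 = (0.75)(0.90) − (-0.25)(-0.35) = 0.5875
  C_23 = −[(0.75)(-0.10) − (-0.35)(-0.35)] = 0.1975
  C_31 = (-0.35)(-0.45) − (-0.25)(1.00) = 0.4075
  C_32 = −[(0.75)(-0.45) − (-0.25)(0.00)] = 0.3375
  C_33 = (0.75)(1.00) − (-0.35)(0.00) = 0.7500
det(I−A) = Σ_j (I−A)_1j·C_1j = (0.75)(0.8550) + (-0.35)(0.1575) + (-0.25)(0.3500) = 0.498625
adj(I−A) = Cᵀ =
  [ 0.8550   0.3400   0.4075]
  [ 0.1575   0.5875   0.3375]
  [ 0.3500   0.1975   0.7500]
(I − A)⁻¹ = adj(I−A) / det(I−A) ≈
  [   1.7147     0.6819     0.8172]
  [   0.3159     1.1782     0.6769]
  [   0.7019     0.3961     1.5041]
Δx = (I − A)⁻¹ Δd with Δd having +10 in the Dairy component and 0 elsewhere.
So Δx_C = L_CD · (+10), where L_CD = adj(I−A)_CD / det(I−A) = 0.1975 / 0.498625.
Δx_C = 0.1975 × (+10) / 0.498625 = 1.975 / 0.498625 ≈ 4.0.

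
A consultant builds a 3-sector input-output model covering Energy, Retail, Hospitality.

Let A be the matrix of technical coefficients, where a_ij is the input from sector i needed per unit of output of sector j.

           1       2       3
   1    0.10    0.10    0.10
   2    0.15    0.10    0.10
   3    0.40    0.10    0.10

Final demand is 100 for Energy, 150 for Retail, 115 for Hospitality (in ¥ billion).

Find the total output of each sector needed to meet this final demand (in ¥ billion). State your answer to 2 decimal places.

I − A =
  [   0.90    -0.10    -0.10]
  [  -0.15     0.90    -0.10]
  [  -0.40    -0.10     0.90]
Cofactors of I−A, C_ij = (−1)^(i+j)·(minor ij) (rows/columns in the sector order above):
  C_11 = (0.90)(0.90) − (-0.10)(-0.10) = 0.8000
  C_12 = −[(-0.15)(0.90) − (-0.10)(-0.40)] = 0.1750
  C_13 = (-0.15)(-0.10) − (0.90)(-0.40) = 0.3750
  C_21 = −[(-0.10)(0.90) − (-0.10)(-0.10)] = 0.1000
  C_22 = (0.90)(0.90) − (-0.10)(-0.40) = 0.7700
  C_23 = −[(0.90)(-0.10) − (-0.10)(-0.40)] = 0.1300
  C_31 = (-0.10)(-0.10) − (-0.10)(0.90) = 0.1000
  C_32 = −[(0.90)(-0.10) − (-0.10)(-0.15)] = 0.1050
  C_33 = (0.90)(0.90) − (-0.10)(-0.15) = 0.7950
det(I−A) = Σ_j (I−A)_1j·C_1j = (0.90)(0.8000) + (-0.10)(0.1750) + (-0.10)(0.3750) = 0.6650
adj(I−A) = Cᵀ =
  [ 0.8000   0.1000   0.1000]
  [ 0.1750   0.7700   0.1050]
  [ 0.3750   0.1300   0.7950]
(I − A)⁻¹ = adj(I−A) / det(I−A) ≈
  [   1.2030     0.1504     0.1504]
  [   0.2632     1.1579     0.1579]
  [   0.5639     0.1955     1.1955]
x = (I − A)⁻¹ d = adj(I−A)·d / det(I−A), with det(I−A) = 0.6650:
  x_1 = (0.8000·100 + 0.1000·150 + 0.1000·115) / 0.6650 = 106.50 / 0.6650 ≈ 160.15
  x_2 = (0.1750·100 + 0.7700·150 + 0.1050·115) / 0.6650 = 145.075 / 0.6650 ≈ 218.16
  x_3 = (0.3750·100 + 0.1300·150 + 0.7950·115) / 0.6650 = 148.425 / 0.6650 ≈ 223.20

x_1 = 160.15, x_2 = 218.16, x_3 = 223.20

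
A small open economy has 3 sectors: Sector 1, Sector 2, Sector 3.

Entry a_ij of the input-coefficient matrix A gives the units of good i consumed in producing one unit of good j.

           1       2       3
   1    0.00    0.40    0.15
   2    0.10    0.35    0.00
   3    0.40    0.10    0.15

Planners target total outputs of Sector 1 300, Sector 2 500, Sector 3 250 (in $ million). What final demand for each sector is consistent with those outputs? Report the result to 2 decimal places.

I − A =
  [   1.00    -0.40    -0.15]
  [  -0.10     0.65     0.00]
  [  -0.40    -0.10     0.85]
d = (I − A) x:
  d_1 = (+1.00)·300 + (-0.40)·500 + (-0.15)·250 = 62.50
  d_2 = (-0.10)·300 + (+0.65)·500 + (+0.00)·250 = 295.00
  d_3 = (-0.40)·300 + (-0.10)·500 + (+0.85)·250 = 42.50

d_1 = 62.50, d_2 = 295.00, d_3 = 42.50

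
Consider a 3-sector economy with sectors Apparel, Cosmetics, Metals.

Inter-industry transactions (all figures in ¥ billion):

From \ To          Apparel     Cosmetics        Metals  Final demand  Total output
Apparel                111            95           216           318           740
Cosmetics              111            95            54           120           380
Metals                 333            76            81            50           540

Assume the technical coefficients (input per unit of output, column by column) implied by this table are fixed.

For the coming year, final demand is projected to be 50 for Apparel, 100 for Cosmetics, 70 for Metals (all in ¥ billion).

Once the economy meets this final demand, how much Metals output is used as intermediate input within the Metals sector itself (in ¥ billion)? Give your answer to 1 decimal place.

z_33 = 39.7

Technical coefficients a_ij = z_ij / X_j:
  a_11 = 111/740 = 0.15, a_21 = 111/740 = 0.15, a_31 = 333/740 = 0.45
  a_12 = 95/380 = 0.25, a_22 = 95/380 = 0.25, a_32 = 76/380 = 0.20
  a_13 = 216/540 = 0.40, a_23 = 54/540 = 0.10, a_33 = 81/540 = 0.15
I − A =
  [   0.85    -0.25    -0.40]
  [  -0.15     0.75    -0.10]
  [  -0.45    -0.20     0.85]
Cofactors of I−A, C_ij = (−1)^(i+j)·(minor ij) (rows/columns in the sector order above):
  C_11 = (0.75)(0.85) − (-0.10)(-0.20) = 0.6175
  C_12 = −[(-0.15)(0.85) − (-0.10)(-0.45)] = 0.1725
  C_13 = (-0.15)(-0.20) − (0.75)(-0.45) = 0.3675
  C_21 = −[(-0.25)(0.85) − (-0.40)(-0.20)] = 0.2925
  C_22 = (0.85)(0.85) − (-0.40)(-0.45) = 0.5425
  C_23 = −[(0.85)(-0.20) − (-0.25)(-0.45)] = 0.2825
  C_31 = (-0.25)(-0.10) − (-0.40)(0.75) = 0.3250
  C_32 = −[(0.85)(-0.10) − (-0.40)(-0.15)] = 0.1450
  C_33 = (0.85)(0.75) − (-0.25)(-0.15) = 0.6000
det(I−A) = Σ_j (I−A)_1j·C_1j = (0.85)(0.6175) + (-0.25)(0.1725) + (-0.40)(0.3675) = 0.33475
adj(I−A) = Cᵀ =
  [ 0.6175   0.2925   0.3250]
  [ 0.1725   0.5425   0.1450]
  [ 0.3675   0.2825   0.6000]
(I − A)⁻¹ = adj(I−A) / det(I−A) ≈
  [   1.8447     0.8738     0.9709]
  [   0.5153     1.6206     0.4332]
  [   1.0978     0.8439     1.7924]
First solve x = (I − A)⁻¹ d = adj(I−A)·d / det(I−A); in particular x_3 = (0.3675·50 + 0.2825·100 + 0.6000·70) / 0.33475 = 88.625 / 0.33475 ≈ 264.750.
Intermediate flow from 3 to 3: z_33 = a_33 · x_3 = 0.15 × 88.625 / 0.33475 = 13.29375 / 0.33475 ≈ 39.7.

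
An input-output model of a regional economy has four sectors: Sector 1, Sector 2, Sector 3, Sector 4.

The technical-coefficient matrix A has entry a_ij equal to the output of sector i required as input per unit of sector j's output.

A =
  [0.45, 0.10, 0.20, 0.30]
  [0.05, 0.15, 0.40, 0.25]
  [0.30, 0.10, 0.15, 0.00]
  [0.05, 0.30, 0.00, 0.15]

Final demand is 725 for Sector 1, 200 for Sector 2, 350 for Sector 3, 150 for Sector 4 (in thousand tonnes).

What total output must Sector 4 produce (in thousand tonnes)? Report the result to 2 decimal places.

x_4 = 780.54

I − A =
  [   0.55    -0.10    -0.20    -0.30]
  [  -0.05     0.85    -0.40    -0.25]
  [  -0.30    -0.10     0.85     0.00]
  [  -0.05    -0.30     0.00     0.85]
Compute the cofactors C_ij = (−1)^(i+j)·(3×3 minor ij) of I−A; the adjugate is their transpose:
adj(I−A) = Cᵀ =
  [ 0.516375   0.165750   0.199500   0.231000]
  [ 0.148750   0.333625   0.192000   0.150625]
  [ 0.199750   0.097750   0.333375   0.099250]
  [ 0.082875   0.127500   0.079500   0.307125]
det(I−A) = Σ_j (I−A)_1j·C_1j = (0.55)(0.516375) + (-0.10)(0.148750) + (-0.20)(0.199750) + (-0.30)(0.082875) = 0.20431875
(I − A)⁻¹ = adj(I−A) / det(I−A) ≈
  [   2.5273     0.8112     0.9764     1.1306]
  [   0.7280     1.6329     0.9397     0.7372]
  [   0.9776     0.4784     1.6316     0.4858]
  [   0.4056     0.6240     0.3891     1.5032]
x = (I − A)⁻¹ d = adj(I−A)·d / det(I−A), with det(I−A) = 0.20431875:
  x_1 = (0.516375·725 + 0.165750·200 + 0.199500·350 + 0.231000·150) / 0.20431875 = 511.996875 / 0.20431875 ≈ 2505.87
  x_2 = (0.148750·725 + 0.333625·200 + 0.192000·350 + 0.150625·150) / 0.20431875 = 264.3625 / 0.20431875 ≈ 1293.87
  x_3 = (0.199750·725 + 0.097750·200 + 0.333375·350 + 0.099250·150) / 0.20431875 = 295.9375 / 0.20431875 ≈ 1448.41
  x_4 = (0.082875·725 + 0.127500·200 + 0.079500·350 + 0.307125·150) / 0.20431875 = 159.478125 / 0.20431875 ≈ 780.54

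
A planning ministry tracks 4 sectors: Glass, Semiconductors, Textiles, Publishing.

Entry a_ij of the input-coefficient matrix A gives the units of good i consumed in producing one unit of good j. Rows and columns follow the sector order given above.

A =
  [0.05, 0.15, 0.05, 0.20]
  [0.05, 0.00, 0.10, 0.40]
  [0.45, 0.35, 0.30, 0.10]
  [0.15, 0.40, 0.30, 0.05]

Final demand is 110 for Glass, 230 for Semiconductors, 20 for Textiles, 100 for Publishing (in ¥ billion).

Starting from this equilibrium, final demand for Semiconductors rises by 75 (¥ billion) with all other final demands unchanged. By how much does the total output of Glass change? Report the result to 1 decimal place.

I − A =
  [   0.95    -0.15    -0.05    -0.20]
  [  -0.05     1.00    -0.10    -0.40]
  [  -0.45    -0.35     0.70    -0.10]
  [  -0.15    -0.40    -0.30     0.95]
Compute the cofactors C_ij = (−1)^(i+j)·(3×3 minor ij) of I−A; the adjugate is their transpose:
adj(I−A) = Cᵀ =
  [ 0.443750   0.190875   0.139750   0.188500]
  [ 0.172000   0.533125   0.209625   0.282750]
  [ 0.410125   0.445750   0.700375   0.347750]
  [ 0.272000   0.395375   0.331500   0.596375]
det(I−A) = Σ_j (I−A)_1j·C_1j = (0.95)(0.443750) + (-0.15)(0.172000) + (-0.05)(0.410125) + (-0.20)(0.272000) = 0.32085625
(I − A)⁻¹ = adj(I−A) / det(I−A) ≈
  [   1.3830     0.5949     0.4356     0.5875]
  [   0.5361     1.6616     0.6533     0.8812]
  [   1.2782     1.3893     2.1828     1.0838]
  [   0.8477     1.2322     1.0332     1.8587]
Δx = (I − A)⁻¹ Δd with Δd having +75 in the Semiconductors component and 0 elsewhere.
So Δx_1 = L_12 · (+75), where L_12 = adj(I−A)_12 / det(I−A) = 0.190875 / 0.32085625.
Δx_1 = 0.190875 × (+75) / 0.32085625 = 14.315625 / 0.32085625 ≈ 44.6.

Δx_1 = 44.6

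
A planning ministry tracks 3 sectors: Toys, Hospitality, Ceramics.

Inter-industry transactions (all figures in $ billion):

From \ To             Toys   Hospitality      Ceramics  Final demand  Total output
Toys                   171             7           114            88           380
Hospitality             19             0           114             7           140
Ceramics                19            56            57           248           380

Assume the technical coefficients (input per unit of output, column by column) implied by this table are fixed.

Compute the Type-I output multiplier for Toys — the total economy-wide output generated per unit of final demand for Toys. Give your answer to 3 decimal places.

m_1 = 2.271

Technical coefficients a_ij = z_ij / X_j:
  a_11 = 171/380 = 0.45, a_21 = 19/380 = 0.05, a_31 = 19/380 = 0.05
  a_12 = 7/140 = 0.05, a_22 = 0/140 = 0.00, a_32 = 56/140 = 0.40
  a_13 = 114/380 = 0.30, a_23 = 114/380 = 0.30, a_33 = 57/380 = 0.15
I − A =
  [   0.55    -0.05    -0.30]
  [  -0.05     1.00    -0.30]
  [  -0.05    -0.40     0.85]
Cofactors of I−A, C_ij = (−1)^(i+j)·(minor ij) (rows/columns in the sector order above):
  C_11 = (1.00)(0.85) − (-0.30)(-0.40) = 0.7300
  C_12 = −[(-0.05)(0.85) − (-0.30)(-0.05)] = 0.0575
  C_13 = (-0.05)(-0.40) − (1.00)(-0.05) = 0.0700
  C_21 = −[(-0.05)(0.85) − (-0.30)(-0.40)] = 0.1625
  C_22 = (0.55)(0.85) − (-0.30)(-0.05) = 0.4525
  C_23 = −[(0.55)(-0.40) − (-0.05)(-0.05)] = 0.2225
  C_31 = (-0.05)(-0.30) − (-0.30)(1.00) = 0.3150
  C_32 = −[(0.55)(-0.30) − (-0.30)(-0.05)] = 0.1800
  C_33 = (0.55)(1.00) − (-0.05)(-0.05) = 0.5475
det(I−A) = Σ_j (I−A)_1j·C_1j = (0.55)(0.7300) + (-0.05)(0.0575) + (-0.30)(0.0700) = 0.377625
adj(I−A) = Cᵀ =
  [ 0.7300   0.1625   0.3150]
  [ 0.0575   0.4525   0.1800]
  [ 0.0700   0.2225   0.5475]
(I − A)⁻¹ = adj(I−A) / det(I−A) ≈
  [   1.9331     0.4303     0.8342]
  [   0.1523     1.1983     0.4767]
  [   0.1854     0.5892     1.4499]
The output multiplier for sector j is the column-j sum of the Leontief inverse (I − A)⁻¹ = adj(I−A) / det(I−A).
Column 1 of adj(I−A): (0.7300, 0.0575, 0.0700); det(I−A) = 0.377625.
m_1 = (0.7300 + 0.0575 + 0.0700) / 0.377625 = 0.8575 / 0.377625 ≈ 2.271.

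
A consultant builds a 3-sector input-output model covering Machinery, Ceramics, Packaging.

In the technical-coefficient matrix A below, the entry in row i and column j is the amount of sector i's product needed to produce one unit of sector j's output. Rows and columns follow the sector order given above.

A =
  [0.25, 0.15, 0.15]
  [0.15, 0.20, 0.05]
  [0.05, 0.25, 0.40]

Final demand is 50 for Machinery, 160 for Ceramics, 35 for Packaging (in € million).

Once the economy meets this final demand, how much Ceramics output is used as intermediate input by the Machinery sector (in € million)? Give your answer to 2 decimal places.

I − A =
  [   0.75    -0.15    -0.15]
  [  -0.15     0.80    -0.05]
  [  -0.05    -0.25     0.60]
Cofactors of I−A, C_ij = (−1)^(i+j)·(minor ij) (rows/columns in the sector order above):
  C_11 = (0.80)(0.60) − (-0.05)(-0.25) = 0.4675
  C_12 = −[(-0.15)(0.60) − (-0.05)(-0.05)] = 0.0925
  C_13 = (-0.15)(-0.25) − (0.80)(-0.05) = 0.0775
  C_21 = −[(-0.15)(0.60) − (-0.15)(-0.25)] = 0.1275
  C_22 = (0.75)(0.60) − (-0.15)(-0.05) = 0.4425
  C_23 = −[(0.75)(-0.25) − (-0.15)(-0.05)] = 0.1950
  C_31 = (-0.15)(-0.05) − (-0.15)(0.80) = 0.1275
  C_32 = −[(0.75)(-0.05) − (-0.15)(-0.15)] = 0.0600
  C_33 = (0.75)(0.80) − (-0.15)(-0.15) = 0.5775
det(I−A) = Σ_j (I−A)_1j·C_1j = (0.75)(0.4675) + (-0.15)(0.0925) + (-0.15)(0.0775) = 0.325125
adj(I−A) = Cᵀ =
  [ 0.4675   0.1275   0.1275]
  [ 0.0925   0.4425   0.0600]
  [ 0.0775   0.1950   0.5775]
(I − A)⁻¹ = adj(I−A) / det(I−A) ≈
  [   1.4379     0.3922     0.3922]
  [   0.2845     1.3610     0.1845]
  [   0.2384     0.5998     1.7762]
First solve x = (I − A)⁻¹ d = adj(I−A)·d / det(I−A); in particular x_M = (0.4675·50 + 0.1275·160 + 0.1275·35) / 0.325125 = 48.2375 / 0.325125 ≈ 148.3660.
Intermediate flow from C to M: z_CM = a_CM · x_M = 0.15 × 48.2375 / 0.325125 = 7.235625 / 0.325125 ≈ 22.25.

z_CM = 22.25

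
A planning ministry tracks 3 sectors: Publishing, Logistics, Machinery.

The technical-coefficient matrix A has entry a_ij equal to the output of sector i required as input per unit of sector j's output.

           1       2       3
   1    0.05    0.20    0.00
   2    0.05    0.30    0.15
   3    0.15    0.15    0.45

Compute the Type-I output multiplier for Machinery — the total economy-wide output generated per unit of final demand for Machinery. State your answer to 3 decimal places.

m_3 = 2.475

I − A =
  [   0.95    -0.20     0.00]
  [  -0.05     0.70    -0.15]
  [  -0.15    -0.15     0.55]
Cofactors of I−A, C_ij = (−1)^(i+j)·(minor ij) (rows/columns in the sector order above):
  C_11 = (0.70)(0.55) − (-0.15)(-0.15) = 0.3625
  C_12 = −[(-0.05)(0.55) − (-0.15)(-0.15)] = 0.0500
  C_13 = (-0.05)(-0.15) − (0.70)(-0.15) = 0.1125
  C_21 = −[(-0.20)(0.55) − (0.00)(-0.15)] = 0.1100
  C_22 = (0.95)(0.55) − (0.00)(-0.15) = 0.5225
  C_23 = −[(0.95)(-0.15) − (-0.20)(-0.15)] = 0.1725
  C_31 = (-0.20)(-0.15) − (0.00)(0.70) = 0.0300
  C_32 = −[(0.95)(-0.15) − (0.00)(-0.05)] = 0.1425
  C_33 = (0.95)(0.70) − (-0.20)(-0.05) = 0.6550
det(I−A) = Σ_j (I−A)_1j·C_1j = (0.95)(0.3625) + (-0.20)(0.0500) + (0.00)(0.1125) = 0.334375
adj(I−A) = Cᵀ =
  [ 0.3625   0.1100   0.0300]
  [ 0.0500   0.5225   0.1425]
  [ 0.1125   0.1725   0.6550]
(I − A)⁻¹ = adj(I−A) / det(I−A) ≈
  [   1.0841     0.3290     0.0897]
  [   0.1495     1.5626     0.4262]
  [   0.3364     0.5159     1.9589]
The output multiplier for sector j is the column-j sum of the Leontief inverse (I − A)⁻¹ = adj(I−A) / det(I−A).
Column 3 of adj(I−A): (0.0300, 0.1425, 0.6550); det(I−A) = 0.334375.
m_3 = (0.0300 + 0.1425 + 0.6550) / 0.334375 = 0.8275 / 0.334375 ≈ 2.475.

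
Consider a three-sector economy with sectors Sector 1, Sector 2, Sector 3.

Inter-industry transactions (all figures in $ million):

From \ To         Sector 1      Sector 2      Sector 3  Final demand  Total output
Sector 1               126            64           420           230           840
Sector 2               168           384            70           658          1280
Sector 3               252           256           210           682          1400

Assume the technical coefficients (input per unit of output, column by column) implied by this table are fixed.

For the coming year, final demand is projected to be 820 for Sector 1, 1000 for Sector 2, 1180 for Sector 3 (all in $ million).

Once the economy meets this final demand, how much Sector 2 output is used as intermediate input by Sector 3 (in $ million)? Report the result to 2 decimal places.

z_23 = 130.79

Technical coefficients a_ij = z_ij / X_j:
  a_11 = 126/840 = 0.15, a_21 = 168/840 = 0.20, a_31 = 252/840 = 0.30
  a_12 = 64/1280 = 0.05, a_22 = 384/1280 = 0.30, a_32 = 256/1280 = 0.20
  a_13 = 420/1400 = 0.30, a_23 = 70/1400 = 0.05, a_33 = 210/1400 = 0.15
I − A =
  [   0.85    -0.05    -0.30]
  [  -0.20     0.70    -0.05]
  [  -0.30    -0.20     0.85]
Cofactors of I−A, C_ij = (−1)^(i+j)·(minor ij) (rows/columns in the sector order above):
  C_11 = (0.70)(0.85) − (-0.05)(-0.20) = 0.5850
  C_12 = −[(-0.20)(0.85) − (-0.05)(-0.30)] = 0.1850
  C_13 = (-0.20)(-0.20) − (0.70)(-0.30) = 0.2500
  C_21 = −[(-0.05)(0.85) − (-0.30)(-0.20)] = 0.1025
  C_22 = (0.85)(0.85) − (-0.30)(-0.30) = 0.6325
  C_23 = −[(0.85)(-0.20) − (-0.05)(-0.30)] = 0.1850
  C_31 = (-0.05)(-0.05) − (-0.30)(0.70) = 0.2125
  C_32 = −[(0.85)(-0.05) − (-0.30)(-0.20)] = 0.1025
  C_33 = (0.85)(0.70) − (-0.05)(-0.20) = 0.5850
det(I−A) = Σ_j (I−A)_1j·C_1j = (0.85)(0.5850) + (-0.05)(0.1850) + (-0.30)(0.2500) = 0.4130
adj(I−A) = Cᵀ =
  [ 0.5850   0.1025   0.2125]
  [ 0.1850   0.6325   0.1025]
  [ 0.2500   0.1850   0.5850]
(I − A)⁻¹ = adj(I−A) / det(I−A) ≈
  [   1.4165     0.2482     0.5145]
  [   0.4479     1.5315     0.2482]
  [   0.6053     0.4479     1.4165]
First solve x = (I − A)⁻¹ d = adj(I−A)·d / det(I−A); in particular x_3 = (0.2500·820 + 0.1850·1000 + 0.5850·1180) / 0.4130 = 1080.30 / 0.4130 ≈ 2615.7385.
Intermediate flow from 2 to 3: z_23 = a_23 · x_3 = 0.05 × 1080.30 / 0.4130 = 54.015 / 0.4130 ≈ 130.79.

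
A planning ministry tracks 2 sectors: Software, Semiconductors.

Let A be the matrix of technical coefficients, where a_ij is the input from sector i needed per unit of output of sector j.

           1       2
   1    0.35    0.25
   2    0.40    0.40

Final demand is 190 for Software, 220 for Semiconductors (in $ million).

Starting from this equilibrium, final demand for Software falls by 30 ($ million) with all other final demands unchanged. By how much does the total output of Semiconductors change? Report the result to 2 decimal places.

I − A =
  [   0.65    -0.25]
  [  -0.40     0.60]
det(I−A) = (0.65)(0.60) − (-0.25)(-0.40) = 0.2900
adj(I−A) = [[0.60, 0.25], [0.40, 0.65]]
(I − A)⁻¹ = adj(I−A) / det(I−A) ≈
  [   2.0690     0.8621]
  [   1.3793     2.2414]
Δx = (I − A)⁻¹ Δd with Δd having -30 in the Software component and 0 elsewhere.
So Δx_2 = L_21 · (-30), where L_21 = adj(I−A)_21 / det(I−A) = 0.40 / 0.2900.
Δx_2 = 0.40 × (-30) / 0.2900 = -12.00 / 0.2900 ≈ -41.38.

Δx_2 = -41.38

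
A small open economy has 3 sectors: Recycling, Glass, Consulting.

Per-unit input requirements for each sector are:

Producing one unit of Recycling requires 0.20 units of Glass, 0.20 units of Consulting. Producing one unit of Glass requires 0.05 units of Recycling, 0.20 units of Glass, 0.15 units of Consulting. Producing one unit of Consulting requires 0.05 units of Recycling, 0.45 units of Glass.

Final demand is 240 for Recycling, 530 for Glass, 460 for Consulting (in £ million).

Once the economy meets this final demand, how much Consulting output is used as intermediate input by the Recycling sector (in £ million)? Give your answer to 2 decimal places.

z_31 = 66.34

I − A =
  [   1.00    -0.05    -0.05]
  [  -0.20     0.80    -0.45]
  [  -0.20    -0.15     1.00]
Cofactors of I−A, C_ij = (−1)^(i+j)·(minor ij) (rows/columns in the sector order above):
  C_11 = (0.80)(1.00) − (-0.45)(-0.15) = 0.7325
  C_12 = −[(-0.20)(1.00) − (-0.45)(-0.20)] = 0.2900
  C_13 = (-0.20)(-0.15) − (0.80)(-0.20) = 0.1900
  C_21 = −[(-0.05)(1.00) − (-0.05)(-0.15)] = 0.0575
  C_22 = (1.00)(1.00) − (-0.05)(-0.20) = 0.9900
  C_23 = −[(1.00)(-0.15) − (-0.05)(-0.20)] = 0.1600
  C_31 = (-0.05)(-0.45) − (-0.05)(0.80) = 0.0625
  C_32 = −[(1.00)(-0.45) − (-0.05)(-0.20)] = 0.4600
  C_33 = (1.00)(0.80) − (-0.05)(-0.20) = 0.7900
det(I−A) = Σ_j (I−A)_1j·C_1j = (1.00)(0.7325) + (-0.05)(0.2900) + (-0.05)(0.1900) = 0.7085
adj(I−A) = Cᵀ =
  [ 0.7325   0.0575   0.0625]
  [ 0.2900   0.9900   0.4600]
  [ 0.1900   0.1600   0.7900]
(I − A)⁻¹ = adj(I−A) / det(I−A) ≈
  [   1.0339     0.0812     0.0882]
  [   0.4093     1.3973     0.6493]
  [   0.2682     0.2258     1.1150]
First solve x = (I − A)⁻¹ d = adj(I−A)·d / det(I−A); in particular x_1 = (0.7325·240 + 0.0575·530 + 0.0625·460) / 0.7085 = 235.025 / 0.7085 ≈ 331.7219.
Intermediate flow from 3 to 1: z_31 = a_31 · x_1 = 0.20 × 235.025 / 0.7085 = 47.005 / 0.7085 ≈ 66.34.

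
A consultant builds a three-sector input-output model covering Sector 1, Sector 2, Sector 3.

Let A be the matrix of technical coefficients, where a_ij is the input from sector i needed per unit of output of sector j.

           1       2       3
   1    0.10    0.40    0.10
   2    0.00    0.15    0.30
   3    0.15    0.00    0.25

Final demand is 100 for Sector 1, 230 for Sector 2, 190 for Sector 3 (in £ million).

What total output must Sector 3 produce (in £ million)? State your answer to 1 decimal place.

I − A =
  [   0.90    -0.40    -0.10]
  [   0.00     0.85    -0.30]
  [  -0.15     0.00     0.75]
Cofactors of I−A, C_ij = (−1)^(i+j)·(minor ij) (rows/columns in the sector order above):
  C_11 = (0.85)(0.75) − (-0.30)(0.00) = 0.6375
  C_12 = −[(0.00)(0.75) − (-0.30)(-0.15)] = 0.0450
  C_13 = (0.00)(0.00) − (0.85)(-0.15) = 0.1275
  C_21 = −[(-0.40)(0.75) − (-0.10)(0.00)] = 0.3000
  C_22 = (0.90)(0.75) − (-0.10)(-0.15) = 0.6600
  C_23 = −[(0.90)(0.00) − (-0.40)(-0.15)] = 0.0600
  C_31 = (-0.40)(-0.30) − (-0.10)(0.85) = 0.2050
  C_32 = −[(0.90)(-0.30) − (-0.10)(0.00)] = 0.2700
  C_33 = (0.90)(0.85) − (-0.40)(0.00) = 0.7650
det(I−A) = Σ_j (I−A)_1j·C_1j = (0.90)(0.6375) + (-0.40)(0.0450) + (-0.10)(0.1275) = 0.5430
adj(I−A) = Cᵀ =
  [ 0.6375   0.3000   0.2050]
  [ 0.0450   0.6600   0.2700]
  [ 0.1275   0.0600   0.7650]
(I − A)⁻¹ = adj(I−A) / det(I−A) ≈
  [   1.1740     0.5525     0.3775]
  [   0.0829     1.2155     0.4972]
  [   0.2348     0.1105     1.4088]
x = (I − A)⁻¹ d = adj(I−A)·d / det(I−A), with det(I−A) = 0.5430:
  x_1 = (0.6375·100 + 0.3000·230 + 0.2050·190) / 0.5430 = 171.70 / 0.5430 ≈ 316.2
  x_2 = (0.0450·100 + 0.6600·230 + 0.2700·190) / 0.5430 = 207.60 / 0.5430 ≈ 382.3
  x_3 = (0.1275·100 + 0.0600·230 + 0.7650·190) / 0.5430 = 171.90 / 0.5430 ≈ 316.6

x_3 = 316.6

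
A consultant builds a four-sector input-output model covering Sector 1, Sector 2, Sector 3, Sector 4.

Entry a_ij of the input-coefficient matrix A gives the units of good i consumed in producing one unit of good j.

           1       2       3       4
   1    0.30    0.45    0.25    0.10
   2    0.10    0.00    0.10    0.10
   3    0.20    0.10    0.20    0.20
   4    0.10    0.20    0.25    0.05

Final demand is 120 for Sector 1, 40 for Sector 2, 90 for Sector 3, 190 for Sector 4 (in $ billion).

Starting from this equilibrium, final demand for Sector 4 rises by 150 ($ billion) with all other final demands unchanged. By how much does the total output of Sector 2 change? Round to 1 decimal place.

Δx_2 = 33.6

I − A =
  [   0.70    -0.45    -0.25    -0.10]
  [  -0.10     1.00    -0.10    -0.10]
  [  -0.20    -0.10     0.80    -0.20]
  [  -0.10    -0.20    -0.25     0.95]
Compute the cofactors C_ij = (−1)^(i+j)·(3×3 minor ij) of I−A; the adjugate is their transpose:
adj(I−A) = Cᵀ =
  [ 0.67800   0.37175   0.31350   0.17650]
  [ 0.10500   0.43150   0.11175   0.08000]
  [ 0.22050   0.19200   0.59175   0.16800]
  [ 0.15150   0.18050   0.21225   0.45550]
det(I−A) = Σ_j (I−A)_1j·C_1j = (0.70)(0.67800) + (-0.45)(0.10500) + (-0.25)(0.22050) + (-0.10)(0.15150) = 0.357075
(I − A)⁻¹ = adj(I−A) / det(I−A) ≈
  [   1.8988     1.0411     0.8780     0.4943]
  [   0.2941     1.2084     0.3130     0.2240]
  [   0.6175     0.5377     1.6572     0.4705]
  [   0.4243     0.5055     0.5944     1.2756]
Δx = (I − A)⁻¹ Δd with Δd having +150 in the Sector 4 component and 0 elsewhere.
So Δx_2 = L_24 · (+150), where L_24 = adj(I−A)_24 / det(I−A) = 0.08000 / 0.357075.
Δx_2 = 0.08000 × (+150) / 0.357075 = 12.00 / 0.357075 ≈ 33.6.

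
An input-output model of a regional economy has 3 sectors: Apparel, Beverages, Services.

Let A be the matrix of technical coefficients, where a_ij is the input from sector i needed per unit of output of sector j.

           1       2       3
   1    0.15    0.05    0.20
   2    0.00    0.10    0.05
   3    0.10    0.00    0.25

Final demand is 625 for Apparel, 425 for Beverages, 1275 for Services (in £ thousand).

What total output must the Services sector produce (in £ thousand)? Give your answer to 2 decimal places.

x_3 = 1860.94

I − A =
  [   0.85    -0.05    -0.20]
  [   0.00     0.90    -0.05]
  [  -0.10     0.00     0.75]
Cofactors of I−A, C_ij = (−1)^(i+j)·(minor ij) (rows/columns in the sector order above):
  C_11 = (0.90)(0.75) − (-0.05)(0.00) = 0.6750
  C_12 = −[(0.00)(0.75) − (-0.05)(-0.10)] = 0.0050
  C_13 = (0.00)(0.00) − (0.90)(-0.10) = 0.0900
  C_21 = −[(-0.05)(0.75) − (-0.20)(0.00)] = 0.0375
  C_22 = (0.85)(0.75) − (-0.20)(-0.10) = 0.6175
  C_23 = −[(0.85)(0.00) − (-0.05)(-0.10)] = 0.0050
  C_31 = (-0.05)(-0.05) − (-0.20)(0.90) = 0.1825
  C_32 = −[(0.85)(-0.05) − (-0.20)(0.00)] = 0.0425
  C_33 = (0.85)(0.90) − (-0.05)(0.00) = 0.7650
det(I−A) = Σ_j (I−A)_1j·C_1j = (0.85)(0.6750) + (-0.05)(0.0050) + (-0.20)(0.0900) = 0.5555
adj(I−A) = Cᵀ =
  [ 0.6750   0.0375   0.1825]
  [ 0.0050   0.6175   0.0425]
  [ 0.0900   0.0050   0.7650]
(I − A)⁻¹ = adj(I−A) / det(I−A) ≈
  [   1.2151     0.0675     0.3285]
  [   0.0090     1.1116     0.0765]
  [   0.1620     0.0090     1.3771]
x = (I − A)⁻¹ d = adj(I−A)·d / det(I−A), with det(I−A) = 0.5555:
  x_1 = (0.6750·625 + 0.0375·425 + 0.1825·1275) / 0.5555 = 670.50 / 0.5555 ≈ 1207.02
  x_2 = (0.0050·625 + 0.6175·425 + 0.0425·1275) / 0.5555 = 319.75 / 0.5555 ≈ 575.61
  x_3 = (0.0900·625 + 0.0050·425 + 0.7650·1275) / 0.5555 = 1033.75 / 0.5555 ≈ 1860.94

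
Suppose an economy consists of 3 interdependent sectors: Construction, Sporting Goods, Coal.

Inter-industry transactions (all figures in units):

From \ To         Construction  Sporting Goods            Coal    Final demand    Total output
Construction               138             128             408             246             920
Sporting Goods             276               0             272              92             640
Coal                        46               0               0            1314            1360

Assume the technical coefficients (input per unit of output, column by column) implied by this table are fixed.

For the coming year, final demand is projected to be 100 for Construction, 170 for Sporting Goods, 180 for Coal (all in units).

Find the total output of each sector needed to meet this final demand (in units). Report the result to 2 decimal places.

x_1 = 252.52, x_2 = 284.28, x_3 = 192.63

Technical coefficients a_ij = z_ij / X_j:
  a_11 = 138/920 = 0.15, a_21 = 276/920 = 0.30, a_31 = 46/920 = 0.05
  a_12 = 128/640 = 0.20, a_22 = 0/640 = 0.00, a_32 = 0/640 = 0.00
  a_13 = 408/1360 = 0.30, a_23 = 272/1360 = 0.20, a_33 = 0/1360 = 0.00
I − A =
  [   0.85    -0.20    -0.30]
  [  -0.30     1.00    -0.20]
  [  -0.05     0.00     1.00]
Cofactors of I−A, C_ij = (−1)^(i+j)·(minor ij) (rows/columns in the sector order above):
  C_11 = (1.00)(1.00) − (-0.20)(0.00) = 1.0000
  C_12 = −[(-0.30)(1.00) − (-0.20)(-0.05)] = 0.3100
  C_13 = (-0.30)(0.00) − (1.00)(-0.05) = 0.0500
  C_21 = −[(-0.20)(1.00) − (-0.30)(0.00)] = 0.2000
  C_22 = (0.85)(1.00) − (-0.30)(-0.05) = 0.8350
  C_23 = −[(0.85)(0.00) − (-0.20)(-0.05)] = 0.0100
  C_31 = (-0.20)(-0.20) − (-0.30)(1.00) = 0.3400
  C_32 = −[(0.85)(-0.20) − (-0.30)(-0.30)] = 0.2600
  C_33 = (0.85)(1.00) − (-0.20)(-0.30) = 0.7900
det(I−A) = Σ_j (I−A)_1j·C_1j = (0.85)(1.0000) + (-0.20)(0.3100) + (-0.30)(0.0500) = 0.7730
adj(I−A) = Cᵀ =
  [ 1.0000   0.2000   0.3400]
  [ 0.3100   0.8350   0.2600]
  [ 0.0500   0.0100   0.7900]
(I − A)⁻¹ = adj(I−A) / det(I−A) ≈
  [   1.2937     0.2587     0.4398]
  [   0.4010     1.0802     0.3364]
  [   0.0647     0.0129     1.0220]
x = (I − A)⁻¹ d = adj(I−A)·d / det(I−A), with det(I−A) = 0.7730:
  x_1 = (1.0000·100 + 0.2000·170 + 0.3400·180) / 0.7730 = 195.20 / 0.7730 ≈ 252.52
  x_2 = (0.3100·100 + 0.8350·170 + 0.2600·180) / 0.7730 = 219.75 / 0.7730 ≈ 284.28
  x_3 = (0.0500·100 + 0.0100·170 + 0.7900·180) / 0.7730 = 148.90 / 0.7730 ≈ 192.63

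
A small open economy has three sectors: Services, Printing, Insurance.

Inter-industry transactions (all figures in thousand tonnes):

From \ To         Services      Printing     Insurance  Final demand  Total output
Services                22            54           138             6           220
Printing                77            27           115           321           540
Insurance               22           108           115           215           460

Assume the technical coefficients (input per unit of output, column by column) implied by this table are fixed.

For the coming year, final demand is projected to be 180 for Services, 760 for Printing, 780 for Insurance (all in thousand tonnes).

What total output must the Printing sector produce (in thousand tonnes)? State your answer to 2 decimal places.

Technical coefficients a_ij = z_ij / X_j:
  a_11 = 22/220 = 0.10, a_21 = 77/220 = 0.35, a_31 = 22/220 = 0.10
  a_12 = 54/540 = 0.10, a_22 = 27/540 = 0.05, a_32 = 108/540 = 0.20
  a_13 = 138/460 = 0.30, a_23 = 115/460 = 0.25, a_33 = 115/460 = 0.25
I − A =
  [   0.90    -0.10    -0.30]
  [  -0.35     0.95    -0.25]
  [  -0.10    -0.20     0.75]
Cofactors of I−A, C_ij = (−1)^(i+j)·(minor ij) (rows/columns in the sector order above):
  C_11 = (0.95)(0.75) − (-0.25)(-0.20) = 0.6625
  C_12 = −[(-0.35)(0.75) − (-0.25)(-0.10)] = 0.2875
  C_13 = (-0.35)(-0.20) − (0.95)(-0.10) = 0.1650
  C_21 = −[(-0.10)(0.75) − (-0.30)(-0.20)] = 0.1350
  C_22 = (0.90)(0.75) − (-0.30)(-0.10) = 0.6450
  C_23 = −[(0.90)(-0.20) − (-0.10)(-0.10)] = 0.1900
  C_31 = (-0.10)(-0.25) − (-0.30)(0.95) = 0.3100
  C_32 = −[(0.90)(-0.25) − (-0.30)(-0.35)] = 0.3300
  C_33 = (0.90)(0.95) − (-0.10)(-0.35) = 0.8200
det(I−A) = Σ_j (I−A)_1j·C_1j = (0.90)(0.6625) + (-0.10)(0.2875) + (-0.30)(0.1650) = 0.5180
adj(I−A) = Cᵀ =
  [ 0.6625   0.1350   0.3100]
  [ 0.2875   0.6450   0.3300]
  [ 0.1650   0.1900   0.8200]
(I − A)⁻¹ = adj(I−A) / det(I−A) ≈
  [   1.2790     0.2606     0.5985]
  [   0.5550     1.2452     0.6371]
  [   0.3185     0.3668     1.5830]
x = (I − A)⁻¹ d = adj(I−A)·d / det(I−A), with det(I−A) = 0.5180:
  x_1 = (0.6625·180 + 0.1350·760 + 0.3100·780) / 0.5180 = 463.65 / 0.5180 ≈ 895.08
  x_2 = (0.2875·180 + 0.6450·760 + 0.3300·780) / 0.5180 = 799.35 / 0.5180 ≈ 1543.15
  x_3 = (0.1650·180 + 0.1900·760 + 0.8200·780) / 0.5180 = 813.70 / 0.5180 ≈ 1570.85

x_2 = 1543.15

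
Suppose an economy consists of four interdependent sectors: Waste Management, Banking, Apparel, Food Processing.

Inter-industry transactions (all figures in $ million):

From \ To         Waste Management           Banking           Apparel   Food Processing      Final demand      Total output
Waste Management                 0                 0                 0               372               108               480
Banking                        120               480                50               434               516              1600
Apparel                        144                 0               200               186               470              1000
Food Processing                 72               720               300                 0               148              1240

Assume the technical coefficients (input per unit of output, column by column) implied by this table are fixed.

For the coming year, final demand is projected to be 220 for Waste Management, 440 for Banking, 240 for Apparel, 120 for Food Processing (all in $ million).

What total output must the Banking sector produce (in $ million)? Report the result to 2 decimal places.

x_2 = 1380.44

Technical coefficients a_ij = z_ij / X_j:
  a_11 = 0/480 = 0.00, a_21 = 120/480 = 0.25, a_31 = 144/480 = 0.30, a_41 = 72/480 = 0.15
  a_12 = 0/1600 = 0.00, a_22 = 480/1600 = 0.30, a_32 = 0/1600 = 0.00, a_42 = 720/1600 = 0.45
  a_13 = 0/1000 = 0.00, a_23 = 50/1000 = 0.05, a_33 = 200/1000 = 0.20, a_43 = 300/1000 = 0.30
  a_14 = 372/1240 = 0.30, a_24 = 434/1240 = 0.35, a_34 = 186/1240 = 0.15, a_44 = 0/1240 = 0.00
I − A =
  [   1.00     0.00     0.00    -0.30]
  [  -0.25     0.70    -0.05    -0.35]
  [  -0.30     0.00     0.80    -0.15]
  [  -0.15    -0.45    -0.30     1.00]
Compute the cofactors C_ij = (−1)^(i+j)·(3×3 minor ij) of I−A; the adjugate is their transpose:
adj(I−A) = Cᵀ =
  [ 0.399125   0.108000   0.069750   0.168000]
  [ 0.278375   0.692000   0.175250   0.352000]
  [ 0.195375   0.108000   0.477250   0.168000]
  [ 0.243750   0.360000   0.232500   0.560000]
det(I−A) = Σ_j (I−A)_1j·C_1j = (1.00)(0.399125) + (0.00)(0.278375) + (0.00)(0.195375) + (-0.30)(0.243750) = 0.3260
(I − A)⁻¹ = adj(I−A) / det(I−A) ≈
  [   1.2243     0.3313     0.2140     0.5153]
  [   0.8539     2.1227     0.5376     1.0798]
  [   0.5993     0.3313     1.4640     0.5153]
  [   0.7477     1.1043     0.7132     1.7178]
x = (I − A)⁻¹ d = adj(I−A)·d / det(I−A), with det(I−A) = 0.3260:
  x_1 = (0.399125·220 + 0.108000·440 + 0.069750·240 + 0.168000·120) / 0.3260 = 172.2275 / 0.3260 ≈ 528.31
  x_2 = (0.278375·220 + 0.692000·440 + 0.175250·240 + 0.352000·120) / 0.3260 = 450.0225 / 0.3260 ≈ 1380.44
  x_3 = (0.195375·220 + 0.108000·440 + 0.477250·240 + 0.168000·120) / 0.3260 = 225.2025 / 0.3260 ≈ 690.81
  x_4 = (0.243750·220 + 0.360000·440 + 0.232500·240 + 0.560000·120) / 0.3260 = 335.025 / 0.3260 ≈ 1027.68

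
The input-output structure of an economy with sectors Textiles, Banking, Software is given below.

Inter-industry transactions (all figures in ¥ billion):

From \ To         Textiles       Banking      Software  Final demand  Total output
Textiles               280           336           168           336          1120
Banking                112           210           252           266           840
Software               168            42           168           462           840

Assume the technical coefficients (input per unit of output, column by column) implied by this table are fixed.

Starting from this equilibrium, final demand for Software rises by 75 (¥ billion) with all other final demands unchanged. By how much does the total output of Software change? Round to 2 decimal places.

Δx_3 = 107.29

Technical coefficients a_ij = z_ij / X_j:
  a_11 = 280/1120 = 0.25, a_21 = 112/1120 = 0.10, a_31 = 168/1120 = 0.15
  a_12 = 336/840 = 0.40, a_22 = 210/840 = 0.25, a_32 = 42/840 = 0.05
  a_13 = 168/840 = 0.20, a_23 = 252/840 = 0.30, a_33 = 168/840 = 0.20
I − A =
  [   0.75    -0.40    -0.20]
  [  -0.10     0.75    -0.30]
  [  -0.15    -0.05     0.80]
Cofactors of I−A, C_ij = (−1)^(i+j)·(minor ij) (rows/columns in the sector order above):
  C_11 = (0.75)(0.80) − (-0.30)(-0.05) = 0.5850
  C_12 = −[(-0.10)(0.80) − (-0.30)(-0.15)] = 0.1250
  C_13 = (-0.10)(-0.05) − (0.75)(-0.15) = 0.1175
  C_21 = −[(-0.40)(0.80) − (-0.20)(-0.05)] = 0.3300
  C_22 = (0.75)(0.80) − (-0.20)(-0.15) = 0.5700
  C_23 = −[(0.75)(-0.05) − (-0.40)(-0.15)] = 0.0975
  C_31 = (-0.40)(-0.30) − (-0.20)(0.75) = 0.2700
  C_32 = −[(0.75)(-0.30) − (-0.20)(-0.10)] = 0.2450
  C_33 = (0.75)(0.75) − (-0.40)(-0.10) = 0.5225
det(I−A) = Σ_j (I−A)_1j·C_1j = (0.75)(0.5850) + (-0.40)(0.1250) + (-0.20)(0.1175) = 0.36525
adj(I−A) = Cᵀ =
  [ 0.5850   0.3300   0.2700]
  [ 0.1250   0.5700   0.2450]
  [ 0.1175   0.0975   0.5225]
(I − A)⁻¹ = adj(I−A) / det(I−A) ≈
  [   1.6016     0.9035     0.7392]
  [   0.3422     1.5606     0.6708]
  [   0.3217     0.2669     1.4305]
Δx = (I − A)⁻¹ Δd with Δd having +75 in the Software component and 0 elsewhere.
So Δx_3 = L_33 · (+75), where L_33 = adj(I−A)_33 / det(I−A) = 0.5225 / 0.36525.
Δx_3 = 0.5225 × (+75) / 0.36525 = 39.1875 / 0.36525 ≈ 107.29.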